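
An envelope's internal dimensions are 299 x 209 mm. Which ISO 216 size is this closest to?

Aspect ratio 299/209 ≈ 1.431 (ISO target is √2 ≈ 1.414).
In the A-series (A0 area = 1 m²): A4 = 210 × 297 mm.
Off by 3 mm total — nearest standard size.

A4 (210 × 297 mm)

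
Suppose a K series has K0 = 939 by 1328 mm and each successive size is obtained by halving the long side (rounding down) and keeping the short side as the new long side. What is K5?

166 × 234 mm

K1: ⌊1328/2⌋ × 939 = 664 × 939 mm
K2: ⌊939/2⌋ × 664 = 469 × 664 mm
K3: ⌊664/2⌋ × 469 = 332 × 469 mm
K4: ⌊469/2⌋ × 332 = 234 × 332 mm
K5: ⌊332/2⌋ × 234 = 166 × 234 mm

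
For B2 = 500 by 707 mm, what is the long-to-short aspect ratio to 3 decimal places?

1.414

707 / 500 = 1.414
Matches √2 ≈ 1.414 — the ISO 216 defining ratio.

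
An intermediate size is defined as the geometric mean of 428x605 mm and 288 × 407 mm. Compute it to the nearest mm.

351 × 496 mm

Short side: √(428 · 288) = √123264 ≈ 351.1 → 351 mm
Long side: √(605 · 407) = √246235 ≈ 496.2 → 496 mm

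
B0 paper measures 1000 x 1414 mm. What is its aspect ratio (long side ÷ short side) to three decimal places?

1414 / 1000 = 1.414
Matches √2 ≈ 1.414 — the ISO 216 defining ratio.

1.414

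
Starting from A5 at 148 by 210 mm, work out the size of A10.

26 × 37 mm

A6: ⌊210/2⌋ × 148 = 105 × 148 mm
A7: ⌊148/2⌋ × 105 = 74 × 105 mm
A8: ⌊105/2⌋ × 74 = 52 × 74 mm
A9: ⌊74/2⌋ × 52 = 37 × 52 mm
A10: ⌊52/2⌋ × 37 = 26 × 37 mm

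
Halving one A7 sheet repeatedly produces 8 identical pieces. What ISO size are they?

A10

8 = 2^3, so 3 halving steps.
A7 → A8 → … → A10 after 3 steps.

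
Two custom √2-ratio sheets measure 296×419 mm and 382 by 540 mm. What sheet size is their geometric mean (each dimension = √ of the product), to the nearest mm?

Short side: √(296 · 382) = √113072 ≈ 336.3 → 336 mm
Long side: √(419 · 540) = √226260 ≈ 475.7 → 476 mm

336 × 476 mm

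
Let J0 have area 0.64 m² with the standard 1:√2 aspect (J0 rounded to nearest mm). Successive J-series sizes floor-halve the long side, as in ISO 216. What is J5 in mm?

118 × 168 mm

Let J0's short side be w mm. w · w√2 = 0.64 m² = 640,000 mm², so w ≈ 672.7 mm and w√2 ≈ 951.4 mm → J0 = 673 × 951 mm.
J1: ⌊951/2⌋ × 673 = 475 × 673 mm
J2: ⌊673/2⌋ × 475 = 336 × 475 mm
J3: ⌊475/2⌋ × 336 = 237 × 336 mm
J4: ⌊336/2⌋ × 237 = 168 × 237 mm
J5: ⌊237/2⌋ × 168 = 118 × 168 mm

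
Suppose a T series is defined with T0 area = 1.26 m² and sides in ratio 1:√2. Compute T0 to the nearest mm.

Let the short side be w mm. Then w · w√2 = 1.26 m² = 1,260,000 mm².
w² = 1,260,000/√2, so w ≈ 943.9 mm; long side = w√2 ≈ 1334.9 mm.

944 × 1335 mm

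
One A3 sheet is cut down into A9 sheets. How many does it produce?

A3 = 297 × 420 mm; A9 = 37 × 52 mm.
Each halving step doubles the count; 6 steps from A3 to A9.
2^6 = 64.

64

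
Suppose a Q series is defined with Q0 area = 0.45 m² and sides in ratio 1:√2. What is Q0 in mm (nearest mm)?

564 × 798 mm

Let the short side be w mm. Then w · w√2 = 0.45 m² = 450,000 mm².
w² = 450,000/√2, so w ≈ 564.1 mm; long side = w√2 ≈ 797.7 mm.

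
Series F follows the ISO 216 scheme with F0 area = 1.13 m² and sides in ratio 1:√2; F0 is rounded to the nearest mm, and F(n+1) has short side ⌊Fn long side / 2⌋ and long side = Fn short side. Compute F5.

158 × 223 mm

Let F0's short side be w mm. w · w√2 = 1.13 m² = 1,130,000 mm², so w ≈ 893.9 mm and w√2 ≈ 1264.1 mm → F0 = 894 × 1264 mm.
F1: ⌊1264/2⌋ × 894 = 632 × 894 mm
F2: ⌊894/2⌋ × 632 = 447 × 632 mm
F3: ⌊632/2⌋ × 447 = 316 × 447 mm
F4: ⌊447/2⌋ × 316 = 223 × 316 mm
F5: ⌊316/2⌋ × 223 = 158 × 223 mm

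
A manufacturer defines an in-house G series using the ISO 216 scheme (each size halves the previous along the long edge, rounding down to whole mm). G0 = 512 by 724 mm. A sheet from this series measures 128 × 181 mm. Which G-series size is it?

G0: 512 × 724 mm
G1: 362 × 512 mm
G2: 256 × 362 mm
G3: 181 × 256 mm
G4: 128 × 181 mm
G5: 90 × 128 mm
→ matches G4.

G4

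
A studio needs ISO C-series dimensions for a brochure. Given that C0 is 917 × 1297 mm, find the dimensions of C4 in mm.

229 × 324 mm

C1: ⌊1297/2⌋ × 917 = 648 × 917 mm
C2: ⌊917/2⌋ × 648 = 458 × 648 mm
C3: ⌊648/2⌋ × 458 = 324 × 458 mm
C4: ⌊458/2⌋ × 324 = 229 × 324 mm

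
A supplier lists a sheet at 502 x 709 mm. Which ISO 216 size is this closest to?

B2 (500 × 707 mm)

Aspect ratio 709/502 ≈ 1.412 — close to the ISO √2 ≈ 1.414.
In the B-series (B0 = 1000 × 1414 mm): B2 = 500 × 707 mm.
Off by 4 mm total — nearest standard size.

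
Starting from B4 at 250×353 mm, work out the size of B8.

62 × 88 mm

B5: ⌊353/2⌋ × 250 = 176 × 250 mm
B6: ⌊250/2⌋ × 176 = 125 × 176 mm
B7: ⌊176/2⌋ × 125 = 88 × 125 mm
B8: ⌊125/2⌋ × 88 = 62 × 88 mm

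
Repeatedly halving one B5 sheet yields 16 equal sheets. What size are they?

B9

16 = 2^4, so 4 halving steps.
B5 → B6 → … → B9 after 4 steps.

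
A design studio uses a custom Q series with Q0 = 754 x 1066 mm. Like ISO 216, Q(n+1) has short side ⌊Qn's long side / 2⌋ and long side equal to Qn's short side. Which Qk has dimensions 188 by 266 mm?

Q4

Q0: 754 × 1066 mm
Q1: 533 × 754 mm
Q2: 377 × 533 mm
Q3: 266 × 377 mm
Q4: 188 × 266 mm
Q5: 133 × 188 mm
→ matches Q4.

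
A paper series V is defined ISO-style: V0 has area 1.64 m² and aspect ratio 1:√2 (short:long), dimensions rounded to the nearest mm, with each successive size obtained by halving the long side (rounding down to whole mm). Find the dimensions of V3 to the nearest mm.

380 × 538 mm

Let V0's short side be w mm. w · w√2 = 1.64 m² = 1,640,000 mm², so w ≈ 1076.9 mm and w√2 ≈ 1522.9 mm → V0 = 1077 × 1523 mm.
V1: ⌊1523/2⌋ × 1077 = 761 × 1077 mm
V2: ⌊1077/2⌋ × 761 = 538 × 761 mm
V3: ⌊761/2⌋ × 538 = 380 × 538 mm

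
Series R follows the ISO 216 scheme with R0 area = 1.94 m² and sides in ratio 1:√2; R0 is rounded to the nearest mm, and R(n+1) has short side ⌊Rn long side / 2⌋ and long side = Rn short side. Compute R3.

Let R0's short side be w mm. w · w√2 = 1.94 m² = 1,940,000 mm², so w ≈ 1171.2 mm and w√2 ≈ 1656.4 mm → R0 = 1171 × 1656 mm.
R1: ⌊1656/2⌋ × 1171 = 828 × 1171 mm
R2: ⌊1171/2⌋ × 828 = 585 × 828 mm
R3: ⌊828/2⌋ × 585 = 414 × 585 mm

414 × 585 mm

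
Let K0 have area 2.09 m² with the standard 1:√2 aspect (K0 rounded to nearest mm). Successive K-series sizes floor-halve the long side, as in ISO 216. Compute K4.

304 × 429 mm

Let K0's short side be w mm. w · w√2 = 2.09 m² = 2,090,000 mm², so w ≈ 1215.7 mm and w√2 ≈ 1719.2 mm → K0 = 1216 × 1719 mm.
K1: ⌊1719/2⌋ × 1216 = 859 × 1216 mm
K2: ⌊1216/2⌋ × 859 = 608 × 859 mm
K3: ⌊859/2⌋ × 608 = 429 × 608 mm
K4: ⌊608/2⌋ × 429 = 304 × 429 mm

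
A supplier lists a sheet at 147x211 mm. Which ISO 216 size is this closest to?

A5 (148 × 210 mm)

Aspect ratio 211/147 ≈ 1.435 (ISO target is √2 ≈ 1.414).
In the A-series (A0 area = 1 m²): A5 = 148 × 210 mm.
Off by 2 mm total — nearest standard size.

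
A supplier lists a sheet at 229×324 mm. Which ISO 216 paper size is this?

Aspect ratio 324/229 ≈ 1.415 — close to the ISO √2 ≈ 1.414.
In the C-series (envelope sizes, between A and B): C4 = 229 × 324 mm.

C4 (229 × 324 mm)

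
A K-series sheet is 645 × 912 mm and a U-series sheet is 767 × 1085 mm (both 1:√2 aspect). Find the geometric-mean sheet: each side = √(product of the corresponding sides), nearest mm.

703 × 995 mm

Short side: √(645 · 767) = √494715 ≈ 703.4 → 703 mm
Long side: √(912 · 1085) = √989520 ≈ 994.7 → 995 mm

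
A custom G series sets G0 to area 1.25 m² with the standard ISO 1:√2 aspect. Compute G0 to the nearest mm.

Let the short side be w mm. Then w · w√2 = 1.25 m² = 1,250,000 mm².
w² = 1,250,000/√2, so w ≈ 940.2 mm; long side = w√2 ≈ 1329.6 mm.

940 × 1330 mm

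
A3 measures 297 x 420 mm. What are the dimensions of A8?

A4: ⌊420/2⌋ × 297 = 210 × 297 mm
A5: ⌊297/2⌋ × 210 = 148 × 210 mm
A6: ⌊210/2⌋ × 148 = 105 × 148 mm
A7: ⌊148/2⌋ × 105 = 74 × 105 mm
A8: ⌊105/2⌋ × 74 = 52 × 74 mm

52 × 74 mm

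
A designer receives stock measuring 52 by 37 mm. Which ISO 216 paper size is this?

Aspect ratio 52/37 ≈ 1.405 — close to the ISO √2 ≈ 1.414.
In the A-series (A0 area = 1 m²): A9 = 37 × 52 mm.

A9 (37 × 52 mm)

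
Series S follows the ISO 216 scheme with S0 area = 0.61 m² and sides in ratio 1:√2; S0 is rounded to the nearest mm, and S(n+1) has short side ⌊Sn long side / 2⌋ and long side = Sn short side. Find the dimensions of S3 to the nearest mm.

Let S0's short side be w mm. w · w√2 = 0.61 m² = 610,000 mm², so w ≈ 656.8 mm and w√2 ≈ 928.8 mm → S0 = 657 × 929 mm.
S1: ⌊929/2⌋ × 657 = 464 × 657 mm
S2: ⌊657/2⌋ × 464 = 328 × 464 mm
S3: ⌊464/2⌋ × 328 = 232 × 328 mm

232 × 328 mm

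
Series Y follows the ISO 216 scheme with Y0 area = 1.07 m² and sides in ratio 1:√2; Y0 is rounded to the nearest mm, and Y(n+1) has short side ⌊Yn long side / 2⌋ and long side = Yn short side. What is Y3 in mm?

Let Y0's short side be w mm. w · w√2 = 1.07 m² = 1,070,000 mm², so w ≈ 869.8 mm and w√2 ≈ 1230.1 mm → Y0 = 870 × 1230 mm.
Y1: ⌊1230/2⌋ × 870 = 615 × 870 mm
Y2: ⌊870/2⌋ × 615 = 435 × 615 mm
Y3: ⌊615/2⌋ × 435 = 307 × 435 mm

307 × 435 mm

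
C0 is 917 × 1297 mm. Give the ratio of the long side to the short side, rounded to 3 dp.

1.414

1297 / 917 = 1.414
Matches √2 ≈ 1.414 — the ISO 216 defining ratio.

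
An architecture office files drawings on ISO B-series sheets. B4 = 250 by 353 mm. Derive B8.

B5: ⌊353/2⌋ × 250 = 176 × 250 mm
B6: ⌊250/2⌋ × 176 = 125 × 176 mm
B7: ⌊176/2⌋ × 125 = 88 × 125 mm
B8: ⌊125/2⌋ × 88 = 62 × 88 mm

62 × 88 mm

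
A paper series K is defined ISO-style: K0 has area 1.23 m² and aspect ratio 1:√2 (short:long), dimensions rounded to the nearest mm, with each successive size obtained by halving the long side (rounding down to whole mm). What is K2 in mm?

466 × 659 mm

Let K0's short side be w mm. w · w√2 = 1.23 m² = 1,230,000 mm², so w ≈ 932.6 mm and w√2 ≈ 1318.9 mm → K0 = 933 × 1319 mm.
K1: ⌊1319/2⌋ × 933 = 659 × 933 mm
K2: ⌊933/2⌋ × 659 = 466 × 659 mm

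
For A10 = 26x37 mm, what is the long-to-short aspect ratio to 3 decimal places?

37 / 26 = 1.423
ISO 216 targets √2 ≈ 1.414; the +0.009 deviation is from mm rounding.

1.423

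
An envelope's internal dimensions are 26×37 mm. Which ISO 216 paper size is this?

A10 (26 × 37 mm)

Aspect ratio 37/26 ≈ 1.423 — close to the ISO √2 ≈ 1.414.
In the A-series (A0 area = 1 m²): A10 = 26 × 37 mm.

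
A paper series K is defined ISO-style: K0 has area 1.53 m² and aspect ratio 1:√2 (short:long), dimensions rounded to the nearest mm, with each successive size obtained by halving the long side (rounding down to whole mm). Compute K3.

Let K0's short side be w mm. w · w√2 = 1.53 m² = 1,530,000 mm², so w ≈ 1040.1 mm and w√2 ≈ 1471.0 mm → K0 = 1040 × 1471 mm.
K1: ⌊1471/2⌋ × 1040 = 735 × 1040 mm
K2: ⌊1040/2⌋ × 735 = 520 × 735 mm
K3: ⌊735/2⌋ × 520 = 367 × 520 mm

367 × 520 mm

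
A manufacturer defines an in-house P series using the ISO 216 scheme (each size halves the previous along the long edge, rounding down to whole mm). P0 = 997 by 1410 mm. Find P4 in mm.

P1 = 705 × 997 mm (from P0 by 1 halving).
P2: ⌊997/2⌋ × 705 = 498 × 705 mm
P3: ⌊705/2⌋ × 498 = 352 × 498 mm
P4: ⌊498/2⌋ × 352 = 249 × 352 mm

249 × 352 mm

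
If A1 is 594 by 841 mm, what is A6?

A2: ⌊841/2⌋ × 594 = 420 × 594 mm
A3: ⌊594/2⌋ × 420 = 297 × 420 mm
A4: ⌊420/2⌋ × 297 = 210 × 297 mm
A5: ⌊297/2⌋ × 210 = 148 × 210 mm
A6: ⌊210/2⌋ × 148 = 105 × 148 mm

105 × 148 mm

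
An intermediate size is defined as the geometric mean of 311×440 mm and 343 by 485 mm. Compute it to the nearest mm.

Short side: √(311 · 343) = √106673 ≈ 326.6 → 327 mm
Long side: √(440 · 485) = √213400 ≈ 462.0 → 462 mm

327 × 462 mm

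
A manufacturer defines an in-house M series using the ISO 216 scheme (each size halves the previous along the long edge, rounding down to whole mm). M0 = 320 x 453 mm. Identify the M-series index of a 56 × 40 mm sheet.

M6

M0: 320 × 453 mm
M1: 226 × 320 mm
M2: 160 × 226 mm
M3: 113 × 160 mm
M4: 80 × 113 mm
M5: 56 × 80 mm
M6: 40 × 56 mm
M7: 28 × 40 mm
→ matches M6.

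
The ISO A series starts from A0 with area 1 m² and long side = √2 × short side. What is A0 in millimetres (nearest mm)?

Let the short side be w mm. Then the long side is w√2 and w · w√2 = 10⁶ mm².
w² = 10⁶/√2, so w = 1000 / 2^(1/4) ≈ 840.9 mm; long side = 1000 · 2^(1/4) ≈ 1189.2 mm.

841 × 1189 mm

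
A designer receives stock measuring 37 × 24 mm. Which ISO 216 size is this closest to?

Aspect ratio 37/24 ≈ 1.542 (ISO target is √2 ≈ 1.414).
In the A-series (A0 area = 1 m²): A10 = 26 × 37 mm.
Off by 2 mm total — nearest standard size.

A10 (26 × 37 mm)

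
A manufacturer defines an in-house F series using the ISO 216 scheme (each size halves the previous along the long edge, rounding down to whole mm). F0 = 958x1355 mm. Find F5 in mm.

169 × 239 mm

F1: ⌊1355/2⌋ × 958 = 677 × 958 mm
F2: ⌊958/2⌋ × 677 = 479 × 677 mm
F3: ⌊677/2⌋ × 479 = 338 × 479 mm
F4: ⌊479/2⌋ × 338 = 239 × 338 mm
F5: ⌊338/2⌋ × 239 = 169 × 239 mm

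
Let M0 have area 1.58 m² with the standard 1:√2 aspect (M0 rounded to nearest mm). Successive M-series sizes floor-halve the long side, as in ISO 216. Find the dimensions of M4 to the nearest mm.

Let M0's short side be w mm. w · w√2 = 1.58 m² = 1,580,000 mm², so w ≈ 1057.0 mm and w√2 ≈ 1494.8 mm → M0 = 1057 × 1495 mm.
M1: ⌊1495/2⌋ × 1057 = 747 × 1057 mm
M2: ⌊1057/2⌋ × 747 = 528 × 747 mm
M3: ⌊747/2⌋ × 528 = 373 × 528 mm
M4: ⌊528/2⌋ × 373 = 264 × 373 mm

264 × 373 mm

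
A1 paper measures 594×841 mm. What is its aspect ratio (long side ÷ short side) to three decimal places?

841 / 594 = 1.416
ISO 216 targets √2 ≈ 1.414; the +0.002 deviation is from mm rounding.

1.416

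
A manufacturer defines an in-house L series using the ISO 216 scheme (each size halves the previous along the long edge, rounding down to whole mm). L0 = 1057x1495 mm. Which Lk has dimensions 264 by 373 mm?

L0: 1057 × 1495 mm
L1: 747 × 1057 mm
L2: 528 × 747 mm
L3: 373 × 528 mm
L4: 264 × 373 mm
L5: 186 × 264 mm
→ matches L4.

L4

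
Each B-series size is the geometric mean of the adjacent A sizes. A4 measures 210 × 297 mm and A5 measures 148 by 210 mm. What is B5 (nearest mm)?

Short side: √(210 · 148) = √31080 ≈ 176.3 → 176 mm
Long side: √(297 · 210) = √62370 ≈ 249.7 → 250 mm

176 × 250 mm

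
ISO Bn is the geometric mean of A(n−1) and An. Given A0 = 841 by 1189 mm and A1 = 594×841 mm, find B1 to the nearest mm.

Short side: √(841 · 594) = √499554 ≈ 706.8 → 707 mm
Long side: √(1189 · 841) = √999949 ≈ 1000.0 → 1000 mm

707 × 1000 mm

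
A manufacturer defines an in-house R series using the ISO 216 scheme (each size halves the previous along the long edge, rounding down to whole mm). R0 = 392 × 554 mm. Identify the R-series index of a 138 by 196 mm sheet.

R0: 392 × 554 mm
R1: 277 × 392 mm
R2: 196 × 277 mm
R3: 138 × 196 mm
R4: 98 × 138 mm
→ matches R3.

R3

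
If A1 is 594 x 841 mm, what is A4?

210 × 297 mm

A2: ⌊841/2⌋ × 594 = 420 × 594 mm
A3: ⌊594/2⌋ × 420 = 297 × 420 mm
A4: ⌊420/2⌋ × 297 = 210 × 297 mm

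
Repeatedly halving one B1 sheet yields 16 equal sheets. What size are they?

B5

16 = 2^4, so 4 halving steps.
B1 → B2 → … → B5 after 4 steps.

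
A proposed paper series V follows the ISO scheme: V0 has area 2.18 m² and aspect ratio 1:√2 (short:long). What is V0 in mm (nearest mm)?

1242 × 1756 mm

Let the short side be w mm. Then w · w√2 = 2.18 m² = 2,180,000 mm².
w² = 2,180,000/√2, so w ≈ 1241.6 mm; long side = w√2 ≈ 1755.8 mm.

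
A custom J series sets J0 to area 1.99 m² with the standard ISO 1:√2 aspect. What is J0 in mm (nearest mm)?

Let the short side be w mm. Then w · w√2 = 1.99 m² = 1,990,000 mm².
w² = 1,990,000/√2, so w ≈ 1186.2 mm; long side = w√2 ≈ 1677.6 mm.

1186 × 1678 mm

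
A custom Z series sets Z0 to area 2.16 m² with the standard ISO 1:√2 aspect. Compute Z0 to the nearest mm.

Let the short side be w mm. Then w · w√2 = 2.16 m² = 2,160,000 mm².
w² = 2,160,000/√2, so w ≈ 1235.9 mm; long side = w√2 ≈ 1747.8 mm.

1236 × 1748 mm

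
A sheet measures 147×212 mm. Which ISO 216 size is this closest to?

Aspect ratio 212/147 ≈ 1.442 (ISO target is √2 ≈ 1.414).
In the A-series (A0 area = 1 m²): A5 = 148 × 210 mm.
Off by 3 mm total — nearest standard size.

A5 (148 × 210 mm)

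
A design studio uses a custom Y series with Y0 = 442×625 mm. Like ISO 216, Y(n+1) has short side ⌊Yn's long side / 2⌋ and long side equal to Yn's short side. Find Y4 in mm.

Y1: ⌊625/2⌋ × 442 = 312 × 442 mm
Y2: ⌊442/2⌋ × 312 = 221 × 312 mm
Y3: ⌊312/2⌋ × 221 = 156 × 221 mm
Y4: ⌊221/2⌋ × 156 = 110 × 156 mm

110 × 156 mm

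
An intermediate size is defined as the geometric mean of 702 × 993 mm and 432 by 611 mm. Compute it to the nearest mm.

551 × 779 mm

Short side: √(702 · 432) = √303264 ≈ 550.7 → 551 mm
Long side: √(993 · 611) = √606723 ≈ 778.9 → 779 mm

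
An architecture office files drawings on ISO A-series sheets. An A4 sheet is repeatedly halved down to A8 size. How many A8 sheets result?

16

A4 = 210 × 297 mm; A8 = 52 × 74 mm.
Each halving step doubles the count; 4 steps from A4 to A8.
2^4 = 16.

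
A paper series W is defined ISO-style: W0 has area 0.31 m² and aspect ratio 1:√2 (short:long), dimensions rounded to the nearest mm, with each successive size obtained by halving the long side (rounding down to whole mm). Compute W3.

165 × 234 mm

Let W0's short side be w mm. w · w√2 = 0.31 m² = 310,000 mm², so w ≈ 468.2 mm and w√2 ≈ 662.1 mm → W0 = 468 × 662 mm.
W1: ⌊662/2⌋ × 468 = 331 × 468 mm
W2: ⌊468/2⌋ × 331 = 234 × 331 mm
W3: ⌊331/2⌋ × 234 = 165 × 234 mm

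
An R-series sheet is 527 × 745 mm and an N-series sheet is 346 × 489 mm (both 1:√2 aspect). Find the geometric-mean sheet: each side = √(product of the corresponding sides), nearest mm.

427 × 604 mm

Short side: √(527 · 346) = √182342 ≈ 427.0 → 427 mm
Long side: √(745 · 489) = √364305 ≈ 603.6 → 604 mm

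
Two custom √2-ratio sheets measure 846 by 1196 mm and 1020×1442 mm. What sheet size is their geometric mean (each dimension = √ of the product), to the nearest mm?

Short side: √(846 · 1020) = √862920 ≈ 928.9 → 929 mm
Long side: √(1196 · 1442) = √1724632 ≈ 1313.3 → 1313 mm

929 × 1313 mm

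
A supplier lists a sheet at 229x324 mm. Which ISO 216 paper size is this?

Aspect ratio 324/229 ≈ 1.415 — close to the ISO √2 ≈ 1.414.
In the C-series (envelope sizes, between A and B): C4 = 229 × 324 mm.

C4 (229 × 324 mm)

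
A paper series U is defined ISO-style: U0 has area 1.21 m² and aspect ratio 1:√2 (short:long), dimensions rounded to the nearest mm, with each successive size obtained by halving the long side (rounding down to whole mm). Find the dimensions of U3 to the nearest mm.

327 × 462 mm

Let U0's short side be w mm. w · w√2 = 1.21 m² = 1,210,000 mm², so w ≈ 925.0 mm and w√2 ≈ 1308.1 mm → U0 = 925 × 1308 mm.
U1: ⌊1308/2⌋ × 925 = 654 × 925 mm
U2: ⌊925/2⌋ × 654 = 462 × 654 mm
U3: ⌊654/2⌋ × 462 = 327 × 462 mm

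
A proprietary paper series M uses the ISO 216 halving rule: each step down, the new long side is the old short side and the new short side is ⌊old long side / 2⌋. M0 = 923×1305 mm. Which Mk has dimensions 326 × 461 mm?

M0: 923 × 1305 mm
M1: 652 × 923 mm
M2: 461 × 652 mm
M3: 326 × 461 mm
M4: 230 × 326 mm
→ matches M3.

M3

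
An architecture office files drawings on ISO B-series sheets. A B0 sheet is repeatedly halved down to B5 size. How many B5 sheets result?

32

Each ISO step halves the sheet: 1 × B0 → 2 × B1 → 4 × B2 → 8 × B3 → …
From B0 to B5 is 5 halving steps: 2^5 = 32.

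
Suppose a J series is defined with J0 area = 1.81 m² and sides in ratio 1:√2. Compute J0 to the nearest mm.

Let the short side be w mm. Then w · w√2 = 1.81 m² = 1,810,000 mm².
w² = 1,810,000/√2, so w ≈ 1131.3 mm; long side = w√2 ≈ 1599.9 mm.

1131 × 1600 mm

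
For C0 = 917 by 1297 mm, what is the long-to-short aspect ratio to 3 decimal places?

1.414

1297 / 917 = 1.414
Matches √2 ≈ 1.414 — the ISO 216 defining ratio.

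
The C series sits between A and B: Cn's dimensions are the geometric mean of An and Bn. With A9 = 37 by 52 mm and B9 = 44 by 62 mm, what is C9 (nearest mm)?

40 × 57 mm

Short side: √(37 · 44) = √1628 ≈ 40.3 → 40 mm
Long side: √(52 · 62) = √3224 ≈ 56.8 → 57 mm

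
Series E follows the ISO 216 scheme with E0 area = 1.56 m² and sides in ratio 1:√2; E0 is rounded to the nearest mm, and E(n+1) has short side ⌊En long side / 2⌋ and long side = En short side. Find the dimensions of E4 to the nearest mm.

Let E0's short side be w mm. w · w√2 = 1.56 m² = 1,560,000 mm², so w ≈ 1050.3 mm and w√2 ≈ 1485.3 mm → E0 = 1050 × 1485 mm.
E1: ⌊1485/2⌋ × 1050 = 742 × 1050 mm
E2: ⌊1050/2⌋ × 742 = 525 × 742 mm
E3: ⌊742/2⌋ × 525 = 371 × 525 mm
E4: ⌊525/2⌋ × 371 = 262 × 371 mm

262 × 371 mm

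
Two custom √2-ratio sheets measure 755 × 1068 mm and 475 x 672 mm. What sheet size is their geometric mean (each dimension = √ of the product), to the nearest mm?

Short side: √(755 · 475) = √358625 ≈ 598.9 → 599 mm
Long side: √(1068 · 672) = √717696 ≈ 847.2 → 847 mm

599 × 847 mm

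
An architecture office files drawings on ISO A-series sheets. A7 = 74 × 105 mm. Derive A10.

26 × 37 mm

A8: ⌊105/2⌋ × 74 = 52 × 74 mm
A9: ⌊74/2⌋ × 52 = 37 × 52 mm
A10: ⌊52/2⌋ × 37 = 26 × 37 mm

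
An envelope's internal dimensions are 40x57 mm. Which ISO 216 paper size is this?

C9 (40 × 57 mm)

Aspect ratio 57/40 ≈ 1.425 — close to the ISO √2 ≈ 1.414.
In the C-series (envelope sizes, between A and B): C9 = 40 × 57 mm.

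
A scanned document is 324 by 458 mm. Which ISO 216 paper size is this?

C3 (324 × 458 mm)

Aspect ratio 458/324 ≈ 1.414 — close to the ISO √2 ≈ 1.414.
In the C-series (envelope sizes, between A and B): C3 = 324 × 458 mm.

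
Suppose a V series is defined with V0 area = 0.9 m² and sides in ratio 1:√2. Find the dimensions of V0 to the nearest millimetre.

798 × 1128 mm

Let the short side be w mm. Then w · w√2 = 0.9 m² = 900,000 mm².
w² = 900,000/√2, so w ≈ 797.7 mm; long side = w√2 ≈ 1128.2 mm.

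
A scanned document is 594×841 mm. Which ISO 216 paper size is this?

Aspect ratio 841/594 ≈ 1.416 — close to the ISO √2 ≈ 1.414.
In the A-series (A0 area = 1 m²): A1 = 594 × 841 mm.

A1 (594 × 841 mm)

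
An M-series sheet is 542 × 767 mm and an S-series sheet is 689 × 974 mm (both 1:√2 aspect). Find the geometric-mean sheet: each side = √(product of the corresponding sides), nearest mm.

611 × 864 mm

Short side: √(542 · 689) = √373438 ≈ 611.1 → 611 mm
Long side: √(767 · 974) = √747058 ≈ 864.3 → 864 mm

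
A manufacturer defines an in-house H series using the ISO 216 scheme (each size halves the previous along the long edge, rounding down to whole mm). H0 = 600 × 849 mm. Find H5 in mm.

106 × 150 mm

H1 = 424 × 600 mm (from H0 by 1 halving).
H2: ⌊600/2⌋ × 424 = 300 × 424 mm
H3: ⌊424/2⌋ × 300 = 212 × 300 mm
H4: ⌊300/2⌋ × 212 = 150 × 212 mm
H5: ⌊212/2⌋ × 150 = 106 × 150 mm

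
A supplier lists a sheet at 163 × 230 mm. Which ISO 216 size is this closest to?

C5 (162 × 229 mm)

Aspect ratio 230/163 ≈ 1.411 — close to the ISO √2 ≈ 1.414.
In the C-series (envelope sizes, between A and B): C5 = 162 × 229 mm.
Off by 2 mm total — nearest standard size.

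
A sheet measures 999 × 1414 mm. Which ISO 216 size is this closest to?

B0 (1000 × 1414 mm)

Aspect ratio 1414/999 ≈ 1.415 — close to the ISO √2 ≈ 1.414.
In the B-series (B0 = 1000 × 1414 mm): B0 = 1000 × 1414 mm.
Off by 1 mm total — nearest standard size.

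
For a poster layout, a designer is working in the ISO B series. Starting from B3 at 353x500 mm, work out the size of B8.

62 × 88 mm

B4: ⌊500/2⌋ × 353 = 250 × 353 mm
B5: ⌊353/2⌋ × 250 = 176 × 250 mm
B6: ⌊250/2⌋ × 176 = 125 × 176 mm
B7: ⌊176/2⌋ × 125 = 88 × 125 mm
B8: ⌊125/2⌋ × 88 = 62 × 88 mm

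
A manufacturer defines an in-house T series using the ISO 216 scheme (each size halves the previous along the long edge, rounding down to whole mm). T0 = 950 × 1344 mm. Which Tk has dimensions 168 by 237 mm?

T0: 950 × 1344 mm
T1: 672 × 950 mm
T2: 475 × 672 mm
T3: 336 × 475 mm
T4: 237 × 336 mm
T5: 168 × 237 mm
T6: 118 × 168 mm
→ matches T5.

T5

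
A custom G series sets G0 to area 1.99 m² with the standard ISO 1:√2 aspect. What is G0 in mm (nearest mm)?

1186 × 1678 mm

Let the short side be w mm. Then w · w√2 = 1.99 m² = 1,990,000 mm².
w² = 1,990,000/√2, so w ≈ 1186.2 mm; long side = w√2 ≈ 1677.6 mm.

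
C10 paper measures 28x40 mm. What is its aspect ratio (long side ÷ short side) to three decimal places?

1.429

40 / 28 = 1.429
ISO 216 targets √2 ≈ 1.414; the +0.014 deviation is from mm rounding.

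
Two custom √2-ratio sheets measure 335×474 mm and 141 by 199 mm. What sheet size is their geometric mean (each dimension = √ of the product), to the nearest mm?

217 × 307 mm

Short side: √(335 · 141) = √47235 ≈ 217.3 → 217 mm
Long side: √(474 · 199) = √94326 ≈ 307.1 → 307 mm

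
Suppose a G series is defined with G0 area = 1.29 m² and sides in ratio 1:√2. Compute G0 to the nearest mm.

955 × 1351 mm

Let the short side be w mm. Then w · w√2 = 1.29 m² = 1,290,000 mm².
w² = 1,290,000/√2, so w ≈ 955.1 mm; long side = w√2 ≈ 1350.7 mm.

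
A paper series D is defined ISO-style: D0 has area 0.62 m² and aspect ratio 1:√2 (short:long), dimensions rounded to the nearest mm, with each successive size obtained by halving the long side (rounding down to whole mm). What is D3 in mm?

Let D0's short side be w mm. w · w√2 = 0.62 m² = 620,000 mm², so w ≈ 662.1 mm and w√2 ≈ 936.4 mm → D0 = 662 × 936 mm.
D1: ⌊936/2⌋ × 662 = 468 × 662 mm
D2: ⌊662/2⌋ × 468 = 331 × 468 mm
D3: ⌊468/2⌋ × 331 = 234 × 331 mm

234 × 331 mm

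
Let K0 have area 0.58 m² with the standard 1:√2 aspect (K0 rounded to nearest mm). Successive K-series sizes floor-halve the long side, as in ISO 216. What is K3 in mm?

Let K0's short side be w mm. w · w√2 = 0.58 m² = 580,000 mm², so w ≈ 640.4 mm and w√2 ≈ 905.7 mm → K0 = 640 × 906 mm.
K1: ⌊906/2⌋ × 640 = 453 × 640 mm
K2: ⌊640/2⌋ × 453 = 320 × 453 mm
K3: ⌊453/2⌋ × 320 = 226 × 320 mm

226 × 320 mm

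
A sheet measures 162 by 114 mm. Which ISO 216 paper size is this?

Aspect ratio 162/114 ≈ 1.421 — close to the ISO √2 ≈ 1.414.
In the C-series (envelope sizes, between A and B): C6 = 114 × 162 mm.

C6 (114 × 162 mm)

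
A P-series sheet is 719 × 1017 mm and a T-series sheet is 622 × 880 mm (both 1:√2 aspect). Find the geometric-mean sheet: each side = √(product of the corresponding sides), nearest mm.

669 × 946 mm

Short side: √(719 · 622) = √447218 ≈ 668.7 → 669 mm
Long side: √(1017 · 880) = √894960 ≈ 946.0 → 946 mm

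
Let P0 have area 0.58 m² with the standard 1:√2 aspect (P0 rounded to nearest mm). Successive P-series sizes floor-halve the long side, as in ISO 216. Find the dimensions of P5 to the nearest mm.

Let P0's short side be w mm. w · w√2 = 0.58 m² = 580,000 mm², so w ≈ 640.4 mm and w√2 ≈ 905.7 mm → P0 = 640 × 906 mm.
P1: ⌊906/2⌋ × 640 = 453 × 640 mm
P2: ⌊640/2⌋ × 453 = 320 × 453 mm
P3: ⌊453/2⌋ × 320 = 226 × 320 mm
P4: ⌊320/2⌋ × 226 = 160 × 226 mm
P5: ⌊226/2⌋ × 160 = 113 × 160 mm

113 × 160 mm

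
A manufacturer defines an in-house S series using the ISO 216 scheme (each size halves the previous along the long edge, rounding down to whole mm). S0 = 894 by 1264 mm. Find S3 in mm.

316 × 447 mm

S1: ⌊1264/2⌋ × 894 = 632 × 894 mm
S2: ⌊894/2⌋ × 632 = 447 × 632 mm
S3: ⌊632/2⌋ × 447 = 316 × 447 mm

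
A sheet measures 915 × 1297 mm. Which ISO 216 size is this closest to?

C0 (917 × 1297 mm)

Aspect ratio 1297/915 ≈ 1.417 — close to the ISO √2 ≈ 1.414.
In the C-series (envelope sizes, between A and B): C0 = 917 × 1297 mm.
Off by 2 mm total — nearest standard size.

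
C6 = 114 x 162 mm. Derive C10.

C7: ⌊162/2⌋ × 114 = 81 × 114 mm
C8: ⌊114/2⌋ × 81 = 57 × 81 mm
C9: ⌊81/2⌋ × 57 = 40 × 57 mm
C10: ⌊57/2⌋ × 40 = 28 × 40 mm

28 × 40 mm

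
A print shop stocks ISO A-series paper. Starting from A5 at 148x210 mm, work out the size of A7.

A6: ⌊210/2⌋ × 148 = 105 × 148 mm
A7: ⌊148/2⌋ × 105 = 74 × 105 mm

74 × 105 mm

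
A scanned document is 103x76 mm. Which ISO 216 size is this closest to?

A7 (74 × 105 mm)

Aspect ratio 103/76 ≈ 1.355 (ISO target is √2 ≈ 1.414).
In the A-series (A0 area = 1 m²): A7 = 74 × 105 mm.
Off by 4 mm total — nearest standard size.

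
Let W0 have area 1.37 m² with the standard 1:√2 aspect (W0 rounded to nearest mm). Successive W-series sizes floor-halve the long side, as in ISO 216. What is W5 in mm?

Let W0's short side be w mm. w · w√2 = 1.37 m² = 1,370,000 mm², so w ≈ 984.2 mm and w√2 ≈ 1391.9 mm → W0 = 984 × 1392 mm.
W1: ⌊1392/2⌋ × 984 = 696 × 984 mm
W2: ⌊984/2⌋ × 696 = 492 × 696 mm
W3: ⌊696/2⌋ × 492 = 348 × 492 mm
W4: ⌊492/2⌋ × 348 = 246 × 348 mm
W5: ⌊348/2⌋ × 246 = 174 × 246 mm

174 × 246 mm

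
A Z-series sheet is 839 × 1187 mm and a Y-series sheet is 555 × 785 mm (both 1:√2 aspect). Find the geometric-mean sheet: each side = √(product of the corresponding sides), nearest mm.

Short side: √(839 · 555) = √465645 ≈ 682.4 → 682 mm
Long side: √(1187 · 785) = √931795 ≈ 965.3 → 965 mm

682 × 965 mm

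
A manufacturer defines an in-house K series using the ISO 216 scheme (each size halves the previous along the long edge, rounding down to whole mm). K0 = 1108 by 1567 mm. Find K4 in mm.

K1 = 783 × 1108 mm (from K0 by 1 halving).
K2: ⌊1108/2⌋ × 783 = 554 × 783 mm
K3: ⌊783/2⌋ × 554 = 391 × 554 mm
K4: ⌊554/2⌋ × 391 = 277 × 391 mm

277 × 391 mm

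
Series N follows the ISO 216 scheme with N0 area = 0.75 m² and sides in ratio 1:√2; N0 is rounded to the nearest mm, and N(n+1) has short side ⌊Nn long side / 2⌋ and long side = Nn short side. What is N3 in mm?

Let N0's short side be w mm. w · w√2 = 0.75 m² = 750,000 mm², so w ≈ 728.2 mm and w√2 ≈ 1029.9 mm → N0 = 728 × 1030 mm.
N1: ⌊1030/2⌋ × 728 = 515 × 728 mm
N2: ⌊728/2⌋ × 515 = 364 × 515 mm
N3: ⌊515/2⌋ × 364 = 257 × 364 mm

257 × 364 mm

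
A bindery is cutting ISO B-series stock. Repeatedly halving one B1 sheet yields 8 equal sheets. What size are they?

8 = 2^3, so 3 halving steps.
B1 → B2 → … → B4 after 3 steps.

B4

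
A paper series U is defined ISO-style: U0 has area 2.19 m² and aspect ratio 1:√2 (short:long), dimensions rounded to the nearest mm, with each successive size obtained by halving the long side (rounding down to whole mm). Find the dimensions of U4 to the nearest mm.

311 × 440 mm

Let U0's short side be w mm. w · w√2 = 2.19 m² = 2,190,000 mm², so w ≈ 1244.4 mm and w√2 ≈ 1759.9 mm → U0 = 1244 × 1760 mm.
U1: ⌊1760/2⌋ × 1244 = 880 × 1244 mm
U2: ⌊1244/2⌋ × 880 = 622 × 880 mm
U3: ⌊880/2⌋ × 622 = 440 × 622 mm
U4: ⌊622/2⌋ × 440 = 311 × 440 mm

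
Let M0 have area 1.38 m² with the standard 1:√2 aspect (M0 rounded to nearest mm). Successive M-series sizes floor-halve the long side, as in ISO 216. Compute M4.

Let M0's short side be w mm. w · w√2 = 1.38 m² = 1,380,000 mm², so w ≈ 987.8 mm and w√2 ≈ 1397.0 mm → M0 = 988 × 1397 mm.
M1: ⌊1397/2⌋ × 988 = 698 × 988 mm
M2: ⌊988/2⌋ × 698 = 494 × 698 mm
M3: ⌊698/2⌋ × 494 = 349 × 494 mm
M4: ⌊494/2⌋ × 349 = 247 × 349 mm

247 × 349 mm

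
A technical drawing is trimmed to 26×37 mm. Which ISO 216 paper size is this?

Aspect ratio 37/26 ≈ 1.423 — close to the ISO √2 ≈ 1.414.
In the A-series (A0 area = 1 m²): A10 = 26 × 37 mm.

A10 (26 × 37 mm)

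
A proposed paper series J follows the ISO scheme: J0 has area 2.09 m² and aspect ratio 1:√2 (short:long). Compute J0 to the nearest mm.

Let the short side be w mm. Then w · w√2 = 2.09 m² = 2,090,000 mm².
w² = 2,090,000/√2, so w ≈ 1215.7 mm; long side = w√2 ≈ 1719.2 mm.

1216 × 1719 mm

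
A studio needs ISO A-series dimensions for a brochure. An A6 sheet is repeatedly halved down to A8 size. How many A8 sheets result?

A6 = 105 × 148 mm; A8 = 52 × 74 mm.
Each halving step doubles the count; 2 steps from A6 to A8.
2^2 = 4.

4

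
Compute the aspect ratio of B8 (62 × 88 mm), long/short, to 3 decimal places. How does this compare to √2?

1.419

88 / 62 = 1.419
ISO 216 targets √2 ≈ 1.414; the +0.005 deviation is from mm rounding.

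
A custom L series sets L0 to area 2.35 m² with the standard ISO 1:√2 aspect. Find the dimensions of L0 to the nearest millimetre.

Let the short side be w mm. Then w · w√2 = 2.35 m² = 2,350,000 mm².
w² = 2,350,000/√2, so w ≈ 1289.1 mm; long side = w√2 ≈ 1823.0 mm.

1289 × 1823 mm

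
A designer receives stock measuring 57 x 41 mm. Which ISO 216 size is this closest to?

C9 (40 × 57 mm)

Aspect ratio 57/41 ≈ 1.390 (ISO target is √2 ≈ 1.414).
In the C-series (envelope sizes, between A and B): C9 = 40 × 57 mm.
Off by 1 mm total — nearest standard size.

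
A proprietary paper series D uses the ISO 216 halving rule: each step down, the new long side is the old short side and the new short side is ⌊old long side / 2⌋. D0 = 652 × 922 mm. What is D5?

D1: ⌊922/2⌋ × 652 = 461 × 652 mm
D2: ⌊652/2⌋ × 461 = 326 × 461 mm
D3: ⌊461/2⌋ × 326 = 230 × 326 mm
D4: ⌊326/2⌋ × 230 = 163 × 230 mm
D5: ⌊230/2⌋ × 163 = 115 × 163 mm

115 × 163 mm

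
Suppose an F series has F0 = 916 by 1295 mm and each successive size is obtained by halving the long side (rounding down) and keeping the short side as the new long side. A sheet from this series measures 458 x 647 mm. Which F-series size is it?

F2

F0: 916 × 1295 mm
F1: 647 × 916 mm
F2: 458 × 647 mm
F3: 323 × 458 mm
→ matches F2.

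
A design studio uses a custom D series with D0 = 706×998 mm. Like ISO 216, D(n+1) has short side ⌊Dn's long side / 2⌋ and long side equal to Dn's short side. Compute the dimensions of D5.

D1: ⌊998/2⌋ × 706 = 499 × 706 mm
D2: ⌊706/2⌋ × 499 = 353 × 499 mm
D3: ⌊499/2⌋ × 353 = 249 × 353 mm
D4: ⌊353/2⌋ × 249 = 176 × 249 mm
D5: ⌊249/2⌋ × 176 = 124 × 176 mm

124 × 176 mm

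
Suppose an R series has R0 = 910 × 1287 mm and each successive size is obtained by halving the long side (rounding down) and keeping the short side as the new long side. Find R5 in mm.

R1 = 643 × 910 mm (from R0 by 1 halving).
R2: ⌊910/2⌋ × 643 = 455 × 643 mm
R3: ⌊643/2⌋ × 455 = 321 × 455 mm
R4: ⌊455/2⌋ × 321 = 227 × 321 mm
R5: ⌊321/2⌋ × 227 = 160 × 227 mm

160 × 227 mm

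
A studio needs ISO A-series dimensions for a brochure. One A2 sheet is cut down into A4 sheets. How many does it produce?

Each ISO step halves the sheet: 1 × A2 → 2 × A3 → 4 × A4
From A2 to A4 is 2 halving steps: 2^2 = 4.

4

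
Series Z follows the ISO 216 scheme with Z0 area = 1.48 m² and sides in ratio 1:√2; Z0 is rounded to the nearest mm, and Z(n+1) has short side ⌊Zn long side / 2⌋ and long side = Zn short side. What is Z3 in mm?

Let Z0's short side be w mm. w · w√2 = 1.48 m² = 1,480,000 mm², so w ≈ 1023.0 mm and w√2 ≈ 1446.7 mm → Z0 = 1023 × 1447 mm.
Z1: ⌊1447/2⌋ × 1023 = 723 × 1023 mm
Z2: ⌊1023/2⌋ × 723 = 511 × 723 mm
Z3: ⌊723/2⌋ × 511 = 361 × 511 mm

361 × 511 mm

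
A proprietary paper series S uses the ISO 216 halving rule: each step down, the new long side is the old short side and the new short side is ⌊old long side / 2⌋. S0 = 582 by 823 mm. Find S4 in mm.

S1: ⌊823/2⌋ × 582 = 411 × 582 mm
S2: ⌊582/2⌋ × 411 = 291 × 411 mm
S3: ⌊411/2⌋ × 291 = 205 × 291 mm
S4: ⌊291/2⌋ × 205 = 145 × 205 mm

145 × 205 mm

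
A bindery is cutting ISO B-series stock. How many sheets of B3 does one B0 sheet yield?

8

B0 = 1000 × 1414 mm; B3 = 353 × 500 mm.
Each halving step doubles the count; 3 steps from B0 to B3.
2^3 = 8.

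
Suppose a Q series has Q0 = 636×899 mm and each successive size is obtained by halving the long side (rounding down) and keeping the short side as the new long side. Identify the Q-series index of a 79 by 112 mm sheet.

Q0: 636 × 899 mm
Q1: 449 × 636 mm
Q2: 318 × 449 mm
Q3: 224 × 318 mm
Q4: 159 × 224 mm
Q5: 112 × 159 mm
Q6: 79 × 112 mm
Q7: 56 × 79 mm
→ matches Q6.

Q6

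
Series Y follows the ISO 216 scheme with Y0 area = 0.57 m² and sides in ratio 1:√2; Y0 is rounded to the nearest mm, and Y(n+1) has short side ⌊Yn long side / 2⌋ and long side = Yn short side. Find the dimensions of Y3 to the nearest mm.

Let Y0's short side be w mm. w · w√2 = 0.57 m² = 570,000 mm², so w ≈ 634.9 mm and w√2 ≈ 897.8 mm → Y0 = 635 × 898 mm.
Y1: ⌊898/2⌋ × 635 = 449 × 635 mm
Y2: ⌊635/2⌋ × 449 = 317 × 449 mm
Y3: ⌊449/2⌋ × 317 = 224 × 317 mm

224 × 317 mm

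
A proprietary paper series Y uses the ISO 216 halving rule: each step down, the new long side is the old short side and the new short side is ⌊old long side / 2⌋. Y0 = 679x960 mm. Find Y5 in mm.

Y1: ⌊960/2⌋ × 679 = 480 × 679 mm
Y2: ⌊679/2⌋ × 480 = 339 × 480 mm
Y3: ⌊480/2⌋ × 339 = 240 × 339 mm
Y4: ⌊339/2⌋ × 240 = 169 × 240 mm
Y5: ⌊240/2⌋ × 169 = 120 × 169 mm

120 × 169 mm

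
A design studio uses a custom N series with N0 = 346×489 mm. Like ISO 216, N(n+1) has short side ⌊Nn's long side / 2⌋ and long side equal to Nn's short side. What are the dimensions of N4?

86 × 122 mm

N1 = 244 × 346 mm (from N0 by 1 halving).
N2: ⌊346/2⌋ × 244 = 173 × 244 mm
N3: ⌊244/2⌋ × 173 = 122 × 173 mm
N4: ⌊173/2⌋ × 122 = 86 × 122 mm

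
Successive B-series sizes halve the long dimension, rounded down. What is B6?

B0 = 1000 × 1414 mm (B0 has a 1000 mm short side, aspect 1:√2).
B1: ⌊1414/2⌋ × 1000 = 707 × 1000 mm
B2: ⌊1000/2⌋ × 707 = 500 × 707 mm
B3: ⌊707/2⌋ × 500 = 353 × 500 mm
B4: ⌊500/2⌋ × 353 = 250 × 353 mm
B5: ⌊353/2⌋ × 250 = 176 × 250 mm
B6: ⌊250/2⌋ × 176 = 125 × 176 mm

125 × 176 mm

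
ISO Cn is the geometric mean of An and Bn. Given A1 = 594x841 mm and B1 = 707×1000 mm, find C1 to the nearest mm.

Short side: √(594 · 707) = √419958 ≈ 648.0 → 648 mm
Long side: √(841 · 1000) = √841000 ≈ 917.1 → 917 mm

648 × 917 mm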